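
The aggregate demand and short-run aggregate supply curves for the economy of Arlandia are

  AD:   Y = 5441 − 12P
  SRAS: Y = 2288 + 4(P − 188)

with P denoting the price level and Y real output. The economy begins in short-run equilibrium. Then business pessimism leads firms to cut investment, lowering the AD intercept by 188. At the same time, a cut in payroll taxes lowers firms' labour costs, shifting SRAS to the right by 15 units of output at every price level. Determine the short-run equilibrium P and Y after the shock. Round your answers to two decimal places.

After both shocks: AD is Y = 5253 − 12P and SRAS is Y = 1551 + 4P.
Setting them equal: 3702 = 16P, so P = 231.38.
Substituting into AD, Y = 2476.50.

P = 231.38, Y = 2476.50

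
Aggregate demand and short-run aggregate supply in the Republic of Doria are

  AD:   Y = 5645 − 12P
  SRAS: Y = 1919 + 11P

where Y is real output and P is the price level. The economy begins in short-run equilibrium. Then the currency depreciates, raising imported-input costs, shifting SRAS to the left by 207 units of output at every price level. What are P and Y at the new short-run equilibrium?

P = 171, Y = 3593

This is a negative supply shock: SRAS shifts left.
New SRAS: Y = 1712 + 11P.
Set AD = SRAS: 5645 − 12P = 1712 + 11P, so 3933 = 23P and P = 171.
Y = 5645 − 12·171 = 3593.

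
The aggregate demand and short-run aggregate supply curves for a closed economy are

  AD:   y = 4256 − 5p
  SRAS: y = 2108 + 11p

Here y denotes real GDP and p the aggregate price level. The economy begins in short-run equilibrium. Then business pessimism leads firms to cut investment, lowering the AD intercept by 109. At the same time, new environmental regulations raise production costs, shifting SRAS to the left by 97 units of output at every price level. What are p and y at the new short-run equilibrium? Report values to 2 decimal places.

p = 133.50, y = 3479.50

After both shocks: AD is y = 4147 − 5p and SRAS is y = 2011 + 11p.
Setting them equal: 2136 = 16p, so p = 133.50.
Substituting into AD, y = 3479.50.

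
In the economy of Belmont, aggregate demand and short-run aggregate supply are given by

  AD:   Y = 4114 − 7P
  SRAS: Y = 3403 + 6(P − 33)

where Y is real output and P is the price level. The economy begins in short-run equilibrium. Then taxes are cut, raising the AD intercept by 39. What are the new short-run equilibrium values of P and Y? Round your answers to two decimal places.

P = 72.92, Y = 3642.54

This is a positive demand shock: AD shifts right.
New AD: Y = 4153 − 7P.
SRAS can be written Y = 3205 + 6P.
Set AD = SRAS: 4153 − 7P = 3205 + 6P, so 948 = 13P and P = 72.92.
Substituting into AD, Y = 3642.54.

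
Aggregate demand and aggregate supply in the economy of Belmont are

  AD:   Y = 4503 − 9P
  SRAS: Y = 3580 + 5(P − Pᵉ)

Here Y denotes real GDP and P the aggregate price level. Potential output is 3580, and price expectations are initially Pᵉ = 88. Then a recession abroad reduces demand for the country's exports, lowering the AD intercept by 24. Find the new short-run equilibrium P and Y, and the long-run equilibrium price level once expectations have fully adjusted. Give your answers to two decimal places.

AD shifts left: new AD is Y = 4479 − 9P. With Pᵉ = 88, SRAS is Y = 3140 + 5P.
Short run: 4479 − 9P = 3140 + 5P gives 1339 = 14P, so P = 95.64 and Y = 4479 − 9P = 3618.21.
Y = 3618.21 is above potential 3580; expectations adjust and SRAS shifts left until Y = 3580.
Long run: on the new AD curve, 3580 = 4479 − 9P gives P = 99.89.

Short run: P = 95.64, Y = 3618.21. Long run: P = 99.89.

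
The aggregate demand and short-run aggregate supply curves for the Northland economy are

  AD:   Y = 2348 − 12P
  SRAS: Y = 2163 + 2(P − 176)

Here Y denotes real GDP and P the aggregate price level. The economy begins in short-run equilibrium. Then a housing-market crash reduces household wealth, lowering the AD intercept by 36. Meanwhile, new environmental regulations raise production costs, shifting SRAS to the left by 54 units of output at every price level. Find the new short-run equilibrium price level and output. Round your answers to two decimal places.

P = 39.64, Y = 1836.29

After both shocks: AD is Y = 2312 − 12P and SRAS is Y = 1757 + 2P.
Setting them equal: 555 = 14P, so P = 39.64.
Substituting into AD, Y = 1836.29.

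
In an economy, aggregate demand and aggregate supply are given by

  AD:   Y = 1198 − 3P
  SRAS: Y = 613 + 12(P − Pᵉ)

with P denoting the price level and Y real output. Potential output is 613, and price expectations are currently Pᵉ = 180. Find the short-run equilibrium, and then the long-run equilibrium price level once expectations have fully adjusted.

Short run: with Pᵉ = 180, SRAS is Y = 12P − 1547. Setting AD = SRAS gives 2745 = 15P, so P = 183 and Y = 1198 − 3·183 = 649.
Output 649 is above potential 613, so over time expected prices rise and SRAS shifts left until Y returns to 613.
Long run: Y = 613 on the AD curve gives 613 = 1198 − 3P, so P = 195.

Short run: P = 183, Y = 649. Long run: P = 195.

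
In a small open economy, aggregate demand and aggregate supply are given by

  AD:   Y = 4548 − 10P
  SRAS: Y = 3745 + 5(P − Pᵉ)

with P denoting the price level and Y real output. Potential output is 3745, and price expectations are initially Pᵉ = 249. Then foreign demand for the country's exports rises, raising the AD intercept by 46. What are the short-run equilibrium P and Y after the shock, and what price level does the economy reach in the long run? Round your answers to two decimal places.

AD shifts right: new AD is Y = 4594 − 10P. With Pᵉ = 249, SRAS is Y = 2500 + 5P.
Short run: 4594 − 10P = 2500 + 5P gives 2094 = 15P, so P = 139.60 and Y = 4594 − 10P = 3198.00.
Y = 3198.00 is below potential 3745; expectations adjust and SRAS shifts right until Y = 3745.
Long run: on the new AD curve, 3745 = 4594 − 10P gives P = 84.90.

Short run: P = 139.60, Y = 3198.00. Long run: P = 84.90.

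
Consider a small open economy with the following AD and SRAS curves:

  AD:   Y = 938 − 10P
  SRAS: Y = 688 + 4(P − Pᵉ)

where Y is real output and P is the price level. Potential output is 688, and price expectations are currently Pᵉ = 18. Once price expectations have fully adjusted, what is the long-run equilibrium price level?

Long-run P = 25

Short run: with Pᵉ = 18, SRAS is Y = 616 + 4P. Setting AD = SRAS gives 322 = 14P, so P = 23 and Y = 938 − 10·23 = 708.
Output 708 is above potential 688, so over time expected prices rise and SRAS shifts left until Y returns to 688.
Long run: Y = 688 on the AD curve gives 688 = 938 − 10P, so P = 25.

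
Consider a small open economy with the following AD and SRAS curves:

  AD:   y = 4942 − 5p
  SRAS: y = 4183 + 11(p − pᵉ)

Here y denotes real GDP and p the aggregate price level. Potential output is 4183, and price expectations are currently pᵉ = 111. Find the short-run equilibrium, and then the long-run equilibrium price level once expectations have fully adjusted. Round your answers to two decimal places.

Short run: with pᵉ = 111, SRAS is y = 2962 + 11p. Setting AD = SRAS gives 1980 = 16p, so p = 123.75 and y = 4942 − 5p = 4323.25.
Output 4323.25 is above potential 4183, so over time expected prices rise and SRAS shifts left until y returns to 4183.
Long run: y = 4183 on the AD curve gives 4183 = 4942 − 5p, so p = 151.80.

Short run: p = 123.75, y = 4323.25. Long run: p = 151.80.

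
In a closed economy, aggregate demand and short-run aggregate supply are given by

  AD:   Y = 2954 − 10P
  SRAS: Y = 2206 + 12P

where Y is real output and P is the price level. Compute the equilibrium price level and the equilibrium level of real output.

Set AD = SRAS: 2954 − 10P = 2206 + 12P, so 748 = 22P and P = 34.
Then Y = 2954 − 10·34 = 2614.

P = 34, Y = 2614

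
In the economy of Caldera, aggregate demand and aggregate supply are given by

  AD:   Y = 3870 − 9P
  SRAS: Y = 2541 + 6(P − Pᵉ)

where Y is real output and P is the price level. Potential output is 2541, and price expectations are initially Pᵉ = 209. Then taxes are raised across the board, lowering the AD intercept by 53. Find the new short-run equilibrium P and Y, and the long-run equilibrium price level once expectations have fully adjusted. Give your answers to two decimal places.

AD shifts left: new AD is Y = 3817 − 9P. With Pᵉ = 209, SRAS is Y = 1287 + 6P.
Short run: 3817 − 9P = 1287 + 6P gives 2530 = 15P, so P = 168.67 and Y = 3817 − 9P = 2299.00.
Y = 2299.00 is below potential 2541; expectations adjust and SRAS shifts right until Y = 2541.
Long run: on the new AD curve, 2541 = 3817 − 9P gives P = 141.78.

Short run: P = 168.67, Y = 2299.00. Long run: P = 141.78.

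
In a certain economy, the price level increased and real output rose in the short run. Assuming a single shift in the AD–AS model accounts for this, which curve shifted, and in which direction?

P rose and Y rose. An AD shift moves P and Y in the same direction; an SRAS shift moves them in opposite directions.
Here P and Y moved in the same direction, so the AD curve shifted.
Since Y rose, AD shifted right.

AD shifted right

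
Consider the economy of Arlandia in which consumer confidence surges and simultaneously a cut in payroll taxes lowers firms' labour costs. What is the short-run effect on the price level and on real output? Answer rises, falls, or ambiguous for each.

Price level: ambiguous; output: rises

The first event is a positive demand shock: AD shifts right, which by itself pushes P up and Y up.
The second is a favourable supply shock: SRAS shifts right, which by itself pushes P down and Y up.
The two shocks push P in opposite directions, so the effect on P is ambiguous. Both shocks push Y up, so Y rises.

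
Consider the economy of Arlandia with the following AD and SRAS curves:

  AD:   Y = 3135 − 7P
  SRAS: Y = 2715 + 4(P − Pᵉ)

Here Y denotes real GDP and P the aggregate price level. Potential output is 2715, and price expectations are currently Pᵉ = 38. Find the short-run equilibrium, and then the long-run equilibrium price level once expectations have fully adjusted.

Short run: with Pᵉ = 38, SRAS is Y = 2563 + 4P. Setting AD = SRAS gives 572 = 11P, so P = 52 and Y = 3135 − 7·52 = 2771.
Output 2771 is above potential 2715, so over time expected prices rise and SRAS shifts left until Y returns to 2715.
Long run: Y = 2715 on the AD curve gives 2715 = 3135 − 7P, so P = 60.

Short run: P = 52, Y = 2771. Long run: P = 60.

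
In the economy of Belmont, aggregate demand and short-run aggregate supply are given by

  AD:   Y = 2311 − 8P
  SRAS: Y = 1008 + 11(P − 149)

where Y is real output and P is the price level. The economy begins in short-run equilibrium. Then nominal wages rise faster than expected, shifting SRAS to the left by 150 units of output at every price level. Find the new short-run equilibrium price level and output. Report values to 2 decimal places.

P = 162.74, Y = 1009.11

This is a negative supply shock: SRAS shifts left.
New SRAS: Y = 11P − 781.
Set AD = SRAS: 2311 − 8P = 11P − 781, so 3092 = 19P and P = 162.74.
Substituting into AD, Y = 1009.11.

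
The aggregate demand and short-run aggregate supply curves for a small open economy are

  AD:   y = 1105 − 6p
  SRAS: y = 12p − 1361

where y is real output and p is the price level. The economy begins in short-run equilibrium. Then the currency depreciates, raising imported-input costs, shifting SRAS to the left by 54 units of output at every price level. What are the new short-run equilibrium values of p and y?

This is a negative supply shock: SRAS shifts left.
New SRAS: y = 12p − 1415.
Set AD = SRAS: 1105 − 6p = 12p − 1415, so 2520 = 18p and p = 140.
y = 1105 − 6·140 = 265.

p = 140, y = 265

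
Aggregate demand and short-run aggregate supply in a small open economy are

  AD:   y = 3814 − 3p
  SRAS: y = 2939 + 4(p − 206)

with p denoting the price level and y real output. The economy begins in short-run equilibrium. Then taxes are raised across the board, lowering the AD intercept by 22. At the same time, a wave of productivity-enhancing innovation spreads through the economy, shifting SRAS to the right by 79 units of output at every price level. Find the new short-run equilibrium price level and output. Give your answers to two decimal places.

p = 228.29, y = 3107.14

After both shocks: AD is y = 3792 − 3p and SRAS is y = 2194 + 4p.
Setting them equal: 1598 = 7p, so p = 228.29.
Substituting into AD, y = 3107.14.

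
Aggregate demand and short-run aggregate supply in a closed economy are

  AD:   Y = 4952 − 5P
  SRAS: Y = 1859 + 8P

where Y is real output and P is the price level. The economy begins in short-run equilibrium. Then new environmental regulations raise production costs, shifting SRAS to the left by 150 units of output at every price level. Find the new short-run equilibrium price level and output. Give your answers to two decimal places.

This is a negative supply shock: SRAS shifts left.
New SRAS: Y = 1709 + 8P.
Set AD = SRAS: 4952 − 5P = 1709 + 8P, so 3243 = 13P and P = 249.46.
Substituting into AD, Y = 3704.69.

P = 249.46, Y = 3704.69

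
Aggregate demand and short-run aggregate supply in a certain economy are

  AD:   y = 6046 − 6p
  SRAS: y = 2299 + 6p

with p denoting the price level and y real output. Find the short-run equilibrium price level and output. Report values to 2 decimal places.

p = 312.25, y = 4172.50

Set AD = SRAS: 6046 − 6p = 2299 + 6p, so 3747 = 12p and p = 312.25.
Substituting into AD, y = 6046 − 6p = 4172.50.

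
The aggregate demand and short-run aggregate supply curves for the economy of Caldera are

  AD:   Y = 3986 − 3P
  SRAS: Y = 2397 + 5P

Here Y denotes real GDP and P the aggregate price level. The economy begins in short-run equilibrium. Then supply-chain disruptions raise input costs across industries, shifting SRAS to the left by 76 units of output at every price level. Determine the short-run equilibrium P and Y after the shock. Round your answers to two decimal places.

This is a negative supply shock: SRAS shifts left.
New SRAS: Y = 2321 + 5P.
Set AD = SRAS: 3986 − 3P = 2321 + 5P, so 1665 = 8P and P = 208.13.
Substituting into AD, Y = 3361.63.

P = 208.13, Y = 3361.63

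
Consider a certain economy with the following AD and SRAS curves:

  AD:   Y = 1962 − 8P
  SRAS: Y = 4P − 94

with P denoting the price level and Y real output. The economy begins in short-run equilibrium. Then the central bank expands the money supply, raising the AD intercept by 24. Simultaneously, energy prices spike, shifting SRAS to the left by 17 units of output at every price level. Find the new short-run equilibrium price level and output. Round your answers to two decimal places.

After both shocks: AD is Y = 1986 − 8P and SRAS is Y = 4P − 111.
Setting them equal: 2097 = 12P, so P = 174.75.
Substituting into AD, Y = 588.00.

P = 174.75, Y = 588.00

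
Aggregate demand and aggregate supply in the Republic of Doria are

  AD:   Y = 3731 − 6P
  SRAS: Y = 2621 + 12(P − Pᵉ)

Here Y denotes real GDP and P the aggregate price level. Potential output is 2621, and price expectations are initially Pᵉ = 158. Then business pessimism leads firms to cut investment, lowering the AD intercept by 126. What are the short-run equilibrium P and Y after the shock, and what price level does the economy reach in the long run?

Short run: P = 160, Y = 2645. Long run: P = 164.

AD shifts left: new AD is Y = 3605 − 6P. With Pᵉ = 158, SRAS is Y = 725 + 12P.
Short run: 3605 − 6P = 725 + 12P gives 2880 = 18P, so P = 160 and Y = 3605 − 6·160 = 2645.
Y = 2645 is above potential 2621; expectations adjust and SRAS shifts left until Y = 2621.
Long run: on the new AD curve, 2621 = 3605 − 6P gives P = 164.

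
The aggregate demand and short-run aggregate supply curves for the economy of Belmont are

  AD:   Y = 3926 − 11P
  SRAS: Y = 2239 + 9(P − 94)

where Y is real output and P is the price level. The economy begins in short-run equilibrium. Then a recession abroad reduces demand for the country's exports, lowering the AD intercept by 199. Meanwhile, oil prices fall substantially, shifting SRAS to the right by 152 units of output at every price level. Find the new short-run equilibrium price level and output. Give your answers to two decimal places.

After both shocks: AD is Y = 3727 − 11P and SRAS is Y = 1545 + 9P.
Setting them equal: 2182 = 20P, so P = 109.10.
Substituting into AD, Y = 2526.90.

P = 109.10, Y = 2526.90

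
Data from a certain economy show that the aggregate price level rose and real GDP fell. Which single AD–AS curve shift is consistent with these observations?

P rose and Y fell. An AD shift moves P and Y in the same direction; an SRAS shift moves them in opposite directions.
Here P and Y moved in opposite directions, so the SRAS curve shifted.
Since Y fell, SRAS shifted left.

SRAS shifted left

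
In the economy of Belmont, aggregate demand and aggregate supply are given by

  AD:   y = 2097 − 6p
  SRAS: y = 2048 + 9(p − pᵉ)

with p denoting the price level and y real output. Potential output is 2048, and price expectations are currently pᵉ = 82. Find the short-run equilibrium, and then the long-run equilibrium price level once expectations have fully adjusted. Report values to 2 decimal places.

Short run: p = 52.47, y = 1782.20. Long run: p = 8.17.

Short run: with pᵉ = 82, SRAS is y = 1310 + 9p. Setting AD = SRAS gives 787 = 15p, so p = 52.47 and y = 2097 − 6p = 1782.20.
Output 1782.20 is below potential 2048, so over time expected prices fall and SRAS shifts right until y returns to 2048.
Long run: y = 2048 on the AD curve gives 2048 = 2097 − 6p, so p = 8.17.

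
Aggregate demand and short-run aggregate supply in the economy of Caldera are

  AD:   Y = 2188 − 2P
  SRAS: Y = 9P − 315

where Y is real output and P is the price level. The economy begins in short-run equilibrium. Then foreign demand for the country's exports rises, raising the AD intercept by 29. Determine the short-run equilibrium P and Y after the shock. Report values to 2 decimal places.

P = 230.18, Y = 1756.64

This is a positive demand shock: AD shifts right.
New AD: Y = 2217 − 2P.
Set AD = SRAS: 2217 − 2P = 9P − 315, so 2532 = 11P and P = 230.18.
Substituting into AD, Y = 1756.64.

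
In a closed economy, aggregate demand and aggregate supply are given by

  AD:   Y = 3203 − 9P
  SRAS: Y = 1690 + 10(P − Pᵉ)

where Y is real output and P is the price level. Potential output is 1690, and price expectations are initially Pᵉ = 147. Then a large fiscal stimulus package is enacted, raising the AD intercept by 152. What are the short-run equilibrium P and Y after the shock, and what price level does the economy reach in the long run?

Short run: P = 165, Y = 1870. Long run: P = 185.

AD shifts right: new AD is Y = 3355 − 9P. With Pᵉ = 147, SRAS is Y = 220 + 10P.
Short run: 3355 − 9P = 220 + 10P gives 3135 = 19P, so P = 165 and Y = 3355 − 9·165 = 1870.
Y = 1870 is above potential 1690; expectations adjust and SRAS shifts left until Y = 1690.
Long run: on the new AD curve, 1690 = 3355 − 9P gives P = 185.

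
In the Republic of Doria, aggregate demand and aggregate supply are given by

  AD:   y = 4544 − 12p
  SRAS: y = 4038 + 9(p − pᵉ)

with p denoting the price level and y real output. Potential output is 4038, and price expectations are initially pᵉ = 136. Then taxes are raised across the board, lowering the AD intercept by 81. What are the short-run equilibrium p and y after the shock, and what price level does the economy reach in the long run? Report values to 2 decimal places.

Short run: p = 78.52, y = 3520.71. Long run: p = 35.42.

AD shifts left: new AD is y = 4463 − 12p. With pᵉ = 136, SRAS is y = 2814 + 9p.
Short run: 4463 − 12p = 2814 + 9p gives 1649 = 21p, so p = 78.52 and y = 4463 − 12p = 3520.71.
y = 3520.71 is below potential 4038; expectations adjust and SRAS shifts right until y = 4038.
Long run: on the new AD curve, 4038 = 4463 − 12p gives p = 35.42.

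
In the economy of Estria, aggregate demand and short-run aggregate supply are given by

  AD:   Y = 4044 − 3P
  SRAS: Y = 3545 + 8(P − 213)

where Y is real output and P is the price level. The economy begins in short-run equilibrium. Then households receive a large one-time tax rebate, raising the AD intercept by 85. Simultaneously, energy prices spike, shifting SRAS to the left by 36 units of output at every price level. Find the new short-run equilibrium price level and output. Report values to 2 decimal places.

P = 211.27, Y = 3495.18

After both shocks: AD is Y = 4129 − 3P and SRAS is Y = 1805 + 8P.
Setting them equal: 2324 = 11P, so P = 211.27.
Substituting into AD, Y = 3495.18.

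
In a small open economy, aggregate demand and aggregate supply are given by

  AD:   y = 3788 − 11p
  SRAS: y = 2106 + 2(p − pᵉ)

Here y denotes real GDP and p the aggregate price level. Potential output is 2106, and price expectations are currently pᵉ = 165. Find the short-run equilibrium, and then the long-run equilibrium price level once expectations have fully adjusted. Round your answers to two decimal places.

Short run: p = 154.77, y = 2085.54. Long run: p = 152.91.

Short run: with pᵉ = 165, SRAS is y = 1776 + 2p. Setting AD = SRAS gives 2012 = 13p, so p = 154.77 and y = 3788 − 11p = 2085.54.
Output 2085.54 is below potential 2106, so over time expected prices fall and SRAS shifts right until y returns to 2106.
Long run: y = 2106 on the AD curve gives 2106 = 3788 − 11p, so p = 152.91.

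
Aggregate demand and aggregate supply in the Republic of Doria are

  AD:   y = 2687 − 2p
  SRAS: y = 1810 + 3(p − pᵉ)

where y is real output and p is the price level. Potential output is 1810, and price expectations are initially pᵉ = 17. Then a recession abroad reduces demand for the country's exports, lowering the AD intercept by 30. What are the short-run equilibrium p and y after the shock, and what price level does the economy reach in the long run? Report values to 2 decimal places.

AD shifts left: new AD is y = 2657 − 2p. With pᵉ = 17, SRAS is y = 1759 + 3p.
Short run: 2657 − 2p = 1759 + 3p gives 898 = 5p, so p = 179.60 and y = 2657 − 2p = 2297.80.
y = 2297.80 is above potential 1810; expectations adjust and SRAS shifts left until y = 1810.
Long run: on the new AD curve, 1810 = 2657 − 2p gives p = 423.50.

Short run: p = 179.60, y = 2297.80. Long run: p = 423.50.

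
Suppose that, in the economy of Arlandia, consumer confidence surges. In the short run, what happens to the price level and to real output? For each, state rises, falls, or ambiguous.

Price level: rises; output: rises

This is a positive demand shock: AD shifts right.
Moving along the upward-sloping SRAS curve, P rises and Y rises.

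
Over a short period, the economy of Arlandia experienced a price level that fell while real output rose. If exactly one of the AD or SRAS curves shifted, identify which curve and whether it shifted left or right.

SRAS shifted right

P fell and Y rose. An AD shift moves P and Y in the same direction; an SRAS shift moves them in opposite directions.
Here P and Y moved in opposite directions, so the SRAS curve shifted.
Since Y rose, SRAS shifted right.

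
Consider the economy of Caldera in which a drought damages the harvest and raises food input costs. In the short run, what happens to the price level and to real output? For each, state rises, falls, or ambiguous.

Price level: rises; output: falls

This is an adverse supply shock: SRAS shifts left.
Moving along the downward-sloping AD curve, P rises and Y falls.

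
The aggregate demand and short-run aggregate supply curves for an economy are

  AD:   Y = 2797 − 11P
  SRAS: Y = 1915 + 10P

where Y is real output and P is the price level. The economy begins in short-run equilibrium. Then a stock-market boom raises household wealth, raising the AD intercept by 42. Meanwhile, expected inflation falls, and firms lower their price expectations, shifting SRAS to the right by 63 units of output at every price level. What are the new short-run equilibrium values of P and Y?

After both shocks: AD is Y = 2839 − 11P and SRAS is Y = 1978 + 10P.
Setting them equal: 861 = 21P, so P = 41.
Y = 2839 − 11·41 = 2388.

P = 41, Y = 2388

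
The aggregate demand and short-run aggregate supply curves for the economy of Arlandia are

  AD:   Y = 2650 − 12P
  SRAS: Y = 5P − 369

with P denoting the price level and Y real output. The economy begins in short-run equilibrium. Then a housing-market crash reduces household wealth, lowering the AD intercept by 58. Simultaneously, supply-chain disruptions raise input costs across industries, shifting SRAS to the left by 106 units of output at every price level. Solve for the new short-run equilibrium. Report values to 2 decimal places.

After both shocks: AD is Y = 2592 − 12P and SRAS is Y = 5P − 475.
Setting them equal: 3067 = 17P, so P = 180.41.
Substituting into AD, Y = 427.06.

P = 180.41, Y = 427.06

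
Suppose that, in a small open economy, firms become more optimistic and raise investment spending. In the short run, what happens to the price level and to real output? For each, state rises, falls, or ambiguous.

Price level: rises; output: rises

This is a positive demand shock: AD shifts right.
Moving along the upward-sloping SRAS curve, P rises and Y rises.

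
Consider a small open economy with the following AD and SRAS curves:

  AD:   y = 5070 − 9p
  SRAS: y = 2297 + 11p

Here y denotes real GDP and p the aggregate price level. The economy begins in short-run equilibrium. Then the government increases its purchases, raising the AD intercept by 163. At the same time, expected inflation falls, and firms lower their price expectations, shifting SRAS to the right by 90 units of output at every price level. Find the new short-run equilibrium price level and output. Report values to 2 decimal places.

p = 142.30, y = 3952.30

After both shocks: AD is y = 5233 − 9p and SRAS is y = 2387 + 11p.
Setting them equal: 2846 = 20p, so p = 142.30.
Substituting into AD, y = 3952.30.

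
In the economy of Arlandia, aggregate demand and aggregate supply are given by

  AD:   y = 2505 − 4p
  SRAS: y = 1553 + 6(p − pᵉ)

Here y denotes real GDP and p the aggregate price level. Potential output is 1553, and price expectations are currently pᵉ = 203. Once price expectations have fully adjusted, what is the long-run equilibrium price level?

Short run: with pᵉ = 203, SRAS is y = 335 + 6p. Setting AD = SRAS gives 2170 = 10p, so p = 217 and y = 2505 − 4·217 = 1637.
Output 1637 is above potential 1553, so over time expected prices rise and SRAS shifts left until y returns to 1553.
Long run: y = 1553 on the AD curve gives 1553 = 2505 − 4p, so p = 238.

Long-run p = 238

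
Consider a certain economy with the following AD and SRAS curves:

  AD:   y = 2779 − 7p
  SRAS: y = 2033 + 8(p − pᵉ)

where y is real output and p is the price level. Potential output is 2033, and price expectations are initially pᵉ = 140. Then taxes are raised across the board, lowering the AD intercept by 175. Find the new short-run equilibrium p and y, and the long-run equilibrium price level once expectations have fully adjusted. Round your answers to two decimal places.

Short run: p = 112.73, y = 1814.87. Long run: p = 81.57.

AD shifts left: new AD is y = 2604 − 7p. With pᵉ = 140, SRAS is y = 913 + 8p.
Short run: 2604 − 7p = 913 + 8p gives 1691 = 15p, so p = 112.73 and y = 2604 − 7p = 1814.87.
y = 1814.87 is below potential 2033; expectations adjust and SRAS shifts right until y = 2033.
Long run: on the new AD curve, 2033 = 2604 − 7p gives p = 81.57.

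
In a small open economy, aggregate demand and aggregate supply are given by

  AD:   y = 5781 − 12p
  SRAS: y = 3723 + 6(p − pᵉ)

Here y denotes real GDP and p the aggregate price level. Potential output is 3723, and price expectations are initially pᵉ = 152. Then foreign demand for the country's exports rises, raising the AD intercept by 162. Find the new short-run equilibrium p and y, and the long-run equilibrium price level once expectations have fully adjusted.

AD shifts right: new AD is y = 5943 − 12p. With pᵉ = 152, SRAS is y = 2811 + 6p.
Short run: 5943 − 12p = 2811 + 6p gives 3132 = 18p, so p = 174 and y = 5943 − 12·174 = 3855.
y = 3855 is above potential 3723; expectations adjust and SRAS shifts left until y = 3723.
Long run: on the new AD curve, 3723 = 5943 − 12p gives p = 185.

Short run: p = 174, y = 3855. Long run: p = 185.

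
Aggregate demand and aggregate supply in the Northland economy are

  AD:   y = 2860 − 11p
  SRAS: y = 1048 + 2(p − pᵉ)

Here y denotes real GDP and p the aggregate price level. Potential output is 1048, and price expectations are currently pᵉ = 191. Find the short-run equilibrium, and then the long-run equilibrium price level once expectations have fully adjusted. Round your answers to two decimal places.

Short run: p = 168.77, y = 1003.54. Long run: p = 164.73.

Short run: with pᵉ = 191, SRAS is y = 666 + 2p. Setting AD = SRAS gives 2194 = 13p, so p = 168.77 and y = 2860 − 11p = 1003.54.
Output 1003.54 is below potential 1048, so over time expected prices fall and SRAS shifts right until y returns to 1048.
Long run: y = 1048 on the AD curve gives 1048 = 2860 − 11p, so p = 164.73.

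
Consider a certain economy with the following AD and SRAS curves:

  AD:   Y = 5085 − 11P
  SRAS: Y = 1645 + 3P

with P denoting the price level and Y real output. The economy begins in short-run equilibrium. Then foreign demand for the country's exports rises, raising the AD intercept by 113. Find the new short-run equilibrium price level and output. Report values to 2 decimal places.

This is a positive demand shock: AD shifts right.
New AD: Y = 5198 − 11P.
Set AD = SRAS: 5198 − 11P = 1645 + 3P, so 3553 = 14P and P = 253.79.
Substituting into AD, Y = 2406.36.

P = 253.79, Y = 2406.36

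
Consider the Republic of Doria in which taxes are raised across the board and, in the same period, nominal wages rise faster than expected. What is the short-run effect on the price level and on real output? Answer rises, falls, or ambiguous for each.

The first event is a negative demand shock: AD shifts left, which by itself pushes P down and Y down.
The second is an adverse supply shock: SRAS shifts left, which by itself pushes P up and Y down.
The two shocks push P in opposite directions, so the effect on P is ambiguous. Both shocks push Y down, so Y falls.

Price level: ambiguous; output: falls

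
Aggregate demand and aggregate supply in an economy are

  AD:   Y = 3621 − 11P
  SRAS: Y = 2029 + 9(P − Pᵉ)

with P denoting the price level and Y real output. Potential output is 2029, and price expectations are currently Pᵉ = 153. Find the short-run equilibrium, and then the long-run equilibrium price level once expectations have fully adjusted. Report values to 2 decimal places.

Short run: with Pᵉ = 153, SRAS is Y = 652 + 9P. Setting AD = SRAS gives 2969 = 20P, so P = 148.45 and Y = 3621 − 11P = 1988.05.
Output 1988.05 is below potential 2029, so over time expected prices fall and SRAS shifts right until Y returns to 2029.
Long run: Y = 2029 on the AD curve gives 2029 = 3621 − 11P, so P = 144.73.

Short run: P = 148.45, Y = 1988.05. Long run: P = 144.73.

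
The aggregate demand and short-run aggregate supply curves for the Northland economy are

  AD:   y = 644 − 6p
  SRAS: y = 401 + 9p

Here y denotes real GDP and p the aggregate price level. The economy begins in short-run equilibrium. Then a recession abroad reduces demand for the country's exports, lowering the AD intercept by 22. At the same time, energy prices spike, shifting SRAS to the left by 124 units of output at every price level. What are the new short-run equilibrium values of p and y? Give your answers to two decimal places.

p = 23.00, y = 484.00

After both shocks: AD is y = 622 − 6p and SRAS is y = 277 + 9p.
Setting them equal: 345 = 15p, so p = 23.00.
Substituting into AD, y = 484.00.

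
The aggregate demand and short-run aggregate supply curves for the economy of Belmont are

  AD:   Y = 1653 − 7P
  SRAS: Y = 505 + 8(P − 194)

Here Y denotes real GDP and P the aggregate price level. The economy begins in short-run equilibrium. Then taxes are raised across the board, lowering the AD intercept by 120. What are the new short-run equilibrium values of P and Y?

This is a negative demand shock: AD shifts left.
New AD: Y = 1533 − 7P.
SRAS can be written Y = 8P − 1047.
Set AD = SRAS: 1533 − 7P = 8P − 1047, so 2580 = 15P and P = 172.
Y = 1533 − 7·172 = 329.

P = 172, Y = 329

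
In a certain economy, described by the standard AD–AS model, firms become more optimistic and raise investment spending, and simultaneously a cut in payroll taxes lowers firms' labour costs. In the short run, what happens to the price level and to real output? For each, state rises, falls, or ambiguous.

Price level: ambiguous; output: rises

The first event is a positive demand shock: AD shifts right, which by itself pushes P up and Y up.
The second is a favourable supply shock: SRAS shifts right, which by itself pushes P down and Y up.
The two shocks push P in opposite directions, so the effect on P is ambiguous. Both shocks push Y up, so Y rises.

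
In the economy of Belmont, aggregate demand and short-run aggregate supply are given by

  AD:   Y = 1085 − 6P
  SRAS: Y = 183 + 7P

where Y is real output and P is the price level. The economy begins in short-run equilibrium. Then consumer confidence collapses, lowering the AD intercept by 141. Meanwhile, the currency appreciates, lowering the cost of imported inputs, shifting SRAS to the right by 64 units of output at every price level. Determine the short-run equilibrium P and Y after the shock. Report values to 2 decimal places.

P = 53.62, Y = 622.31

After both shocks: AD is Y = 944 − 6P and SRAS is Y = 247 + 7P.
Setting them equal: 697 = 13P, so P = 53.62.
Substituting into AD, Y = 622.31.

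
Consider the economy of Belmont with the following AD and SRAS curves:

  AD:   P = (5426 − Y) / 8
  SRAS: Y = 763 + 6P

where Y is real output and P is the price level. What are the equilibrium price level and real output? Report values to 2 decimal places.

Rearrange AD to Y = 5426 − 8P.
Set AD = SRAS: 5426 − 8P = 763 + 6P, so 4663 = 14P and P = 333.07.
Substituting into AD, Y = 5426 − 8P = 2761.43.

P = 333.07, Y = 2761.43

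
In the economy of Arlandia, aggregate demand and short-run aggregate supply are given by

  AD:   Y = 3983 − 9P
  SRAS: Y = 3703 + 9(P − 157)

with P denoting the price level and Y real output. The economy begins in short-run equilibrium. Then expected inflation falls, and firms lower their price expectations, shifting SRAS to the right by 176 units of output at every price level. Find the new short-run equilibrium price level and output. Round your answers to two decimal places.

P = 84.28, Y = 3224.50

This is a positive supply shock: SRAS shifts right.
New SRAS: Y = 2466 + 9P.
Set AD = SRAS: 3983 − 9P = 2466 + 9P, so 1517 = 18P and P = 84.28.
Substituting into AD, Y = 3224.50.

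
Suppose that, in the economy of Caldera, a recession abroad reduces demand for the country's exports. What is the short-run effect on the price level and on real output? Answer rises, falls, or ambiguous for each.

This is a negative demand shock: AD shifts left.
Moving along the upward-sloping SRAS curve, P falls and Y falls.

Price level: falls; output: falls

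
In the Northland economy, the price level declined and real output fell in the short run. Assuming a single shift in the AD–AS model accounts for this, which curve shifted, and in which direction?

P fell and Y fell. An AD shift moves P and Y in the same direction; an SRAS shift moves them in opposite directions.
Here P and Y moved in the same direction, so the AD curve shifted.
Since Y fell, AD shifted left.

AD shifted left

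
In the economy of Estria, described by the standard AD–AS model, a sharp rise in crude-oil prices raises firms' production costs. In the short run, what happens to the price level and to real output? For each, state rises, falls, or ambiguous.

This is an adverse supply shock: SRAS shifts left.
Moving along the downward-sloping AD curve, P rises and Y falls.

Price level: rises; output: falls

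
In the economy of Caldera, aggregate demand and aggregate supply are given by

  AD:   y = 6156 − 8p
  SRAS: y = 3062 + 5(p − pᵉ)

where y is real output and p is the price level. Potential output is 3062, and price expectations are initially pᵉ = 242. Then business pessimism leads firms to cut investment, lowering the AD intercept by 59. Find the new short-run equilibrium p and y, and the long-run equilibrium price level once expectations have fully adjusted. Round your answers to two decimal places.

AD shifts left: new AD is y = 6097 − 8p. With pᵉ = 242, SRAS is y = 1852 + 5p.
Short run: 6097 − 8p = 1852 + 5p gives 4245 = 13p, so p = 326.54 and y = 6097 − 8p = 3484.69.
y = 3484.69 is above potential 3062; expectations adjust and SRAS shifts left until y = 3062.
Long run: on the new AD curve, 3062 = 6097 − 8p gives p = 379.38.

Short run: p = 326.54, y = 3484.69. Long run: p = 379.38.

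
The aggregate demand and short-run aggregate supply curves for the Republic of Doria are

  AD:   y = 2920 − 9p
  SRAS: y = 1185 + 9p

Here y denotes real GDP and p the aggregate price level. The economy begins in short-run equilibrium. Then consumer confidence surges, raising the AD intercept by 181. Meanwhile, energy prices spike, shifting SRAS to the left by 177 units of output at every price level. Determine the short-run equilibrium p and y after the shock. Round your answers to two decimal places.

p = 116.28, y = 2054.50

After both shocks: AD is y = 3101 − 9p and SRAS is y = 1008 + 9p.
Setting them equal: 2093 = 18p, so p = 116.28.
Substituting into AD, y = 2054.50.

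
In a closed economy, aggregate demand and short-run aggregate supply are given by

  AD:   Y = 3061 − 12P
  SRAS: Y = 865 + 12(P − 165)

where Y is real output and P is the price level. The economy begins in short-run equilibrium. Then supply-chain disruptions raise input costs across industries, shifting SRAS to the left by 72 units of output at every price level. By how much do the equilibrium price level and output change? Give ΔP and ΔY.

ΔP = +3, ΔY = -36

This is a negative supply shock: SRAS shifts left.
New SRAS: Y = 12P − 1187.
Set AD = SRAS: 3061 − 12P = 12P − 1187, so 4248 = 24P and P = 177.
Y = 3061 − 12·177 = 937.
Initially P = 174, Y = 973, so ΔP = +3 and ΔY = -36.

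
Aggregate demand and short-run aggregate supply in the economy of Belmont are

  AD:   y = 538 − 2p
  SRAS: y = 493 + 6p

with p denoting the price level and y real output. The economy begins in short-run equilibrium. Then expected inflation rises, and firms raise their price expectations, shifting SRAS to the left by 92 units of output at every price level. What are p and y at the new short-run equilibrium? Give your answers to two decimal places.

p = 17.13, y = 503.75

This is a negative supply shock: SRAS shifts left.
New SRAS: y = 401 + 6p.
Set AD = SRAS: 538 − 2p = 401 + 6p, so 137 = 8p and p = 17.13.
Substituting into AD, y = 503.75.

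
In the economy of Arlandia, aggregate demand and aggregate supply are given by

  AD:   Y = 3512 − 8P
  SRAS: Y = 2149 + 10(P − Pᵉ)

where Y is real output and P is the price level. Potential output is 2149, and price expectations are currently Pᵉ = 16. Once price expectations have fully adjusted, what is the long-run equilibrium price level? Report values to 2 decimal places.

Long-run P = 170.38

Short run: with Pᵉ = 16, SRAS is Y = 1989 + 10P. Setting AD = SRAS gives 1523 = 18P, so P = 84.61 and Y = 3512 − 8P = 2835.11.
Output 2835.11 is above potential 2149, so over time expected prices rise and SRAS shifts left until Y returns to 2149.
Long run: Y = 2149 on the AD curve gives 2149 = 3512 − 8P, so P = 170.38.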